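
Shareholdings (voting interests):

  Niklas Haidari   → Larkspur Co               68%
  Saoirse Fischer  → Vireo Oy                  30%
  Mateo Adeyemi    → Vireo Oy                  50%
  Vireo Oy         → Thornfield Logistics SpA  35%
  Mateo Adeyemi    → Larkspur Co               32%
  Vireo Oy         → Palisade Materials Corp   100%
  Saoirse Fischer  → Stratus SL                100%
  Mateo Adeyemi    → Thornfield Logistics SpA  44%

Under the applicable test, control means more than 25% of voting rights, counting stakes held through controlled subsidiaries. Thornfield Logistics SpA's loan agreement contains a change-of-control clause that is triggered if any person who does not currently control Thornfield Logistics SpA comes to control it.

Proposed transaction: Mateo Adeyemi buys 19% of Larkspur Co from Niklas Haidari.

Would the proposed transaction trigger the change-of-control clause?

The purchase adds only to Mateo's holdings (Niklas's stake shrinks), so Mateo is the only person who could newly come to control Thornfield.
Mateo holds 50% of Vireo, so Mateo controls Vireo.
Mateo and Vireo together hold 44% + 35% = 79% of Thornfield, so Mateo controls Thornfield.
So Mateo already controls Thornfield before the transaction.
After the purchase, Mateo's direct stake in Larkspur rises to 32% + 19% = 51%, and Niklas's stake falls to 49%.
Mateo controlled Thornfield already, so this is not a new person acquiring control; every other person's position is unchanged or reduced.
No new person acquires control, so the clause is not triggered.

No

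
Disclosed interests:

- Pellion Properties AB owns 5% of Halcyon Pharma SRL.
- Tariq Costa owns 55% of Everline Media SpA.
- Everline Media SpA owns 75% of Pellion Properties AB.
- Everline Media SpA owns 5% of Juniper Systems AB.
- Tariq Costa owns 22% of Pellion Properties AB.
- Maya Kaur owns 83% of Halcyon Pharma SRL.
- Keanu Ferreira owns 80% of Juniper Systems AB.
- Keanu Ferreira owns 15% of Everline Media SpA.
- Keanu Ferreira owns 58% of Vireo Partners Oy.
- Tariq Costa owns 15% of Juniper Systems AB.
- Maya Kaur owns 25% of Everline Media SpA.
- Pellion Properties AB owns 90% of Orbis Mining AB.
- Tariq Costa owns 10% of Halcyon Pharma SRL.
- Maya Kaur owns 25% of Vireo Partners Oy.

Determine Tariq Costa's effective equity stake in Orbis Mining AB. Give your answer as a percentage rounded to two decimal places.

Tariq reaches Orbis along 2 paths.
Via Pellion: 22% × 90% = 19.8%.
Via Everline → Pellion: 55% × 75% × 90% = 37.125%.
Total: 19.8% + 37.125% = 56.925%.
Rounded: 56.93%.

56.93%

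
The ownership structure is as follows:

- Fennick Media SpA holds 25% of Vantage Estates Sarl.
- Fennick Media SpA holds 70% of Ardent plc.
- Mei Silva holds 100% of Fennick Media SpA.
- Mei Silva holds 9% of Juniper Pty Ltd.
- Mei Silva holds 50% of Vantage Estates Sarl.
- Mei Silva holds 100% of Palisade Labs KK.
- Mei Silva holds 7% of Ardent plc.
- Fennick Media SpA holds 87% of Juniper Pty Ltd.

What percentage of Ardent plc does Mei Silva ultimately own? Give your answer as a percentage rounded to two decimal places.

77.00%

Mei reaches Ardent along 2 paths.
Via Fennick: 100% × 70% = 70%.
Direct stake: 7% = 7%.
Total: 70% + 7% = 77%.
Rounded: 77.00%.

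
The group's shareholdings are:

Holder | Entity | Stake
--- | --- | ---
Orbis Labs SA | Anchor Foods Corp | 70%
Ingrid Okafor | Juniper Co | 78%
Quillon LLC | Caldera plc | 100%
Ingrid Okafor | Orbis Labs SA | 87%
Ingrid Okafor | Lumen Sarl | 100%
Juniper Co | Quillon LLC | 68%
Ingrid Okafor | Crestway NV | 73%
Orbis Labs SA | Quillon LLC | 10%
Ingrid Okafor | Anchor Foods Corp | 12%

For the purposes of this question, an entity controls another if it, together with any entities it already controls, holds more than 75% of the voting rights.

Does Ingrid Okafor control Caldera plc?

Yes

Ingrid holds 87% of Orbis, so Ingrid controls Orbis.
Ingrid holds 78% of Juniper, so Ingrid controls Juniper.
Orbis and Juniper together hold 10% + 68% = 78% of Quillon, so Ingrid controls Quillon.
Quillon holds 100% of Caldera, so Ingrid controls Caldera.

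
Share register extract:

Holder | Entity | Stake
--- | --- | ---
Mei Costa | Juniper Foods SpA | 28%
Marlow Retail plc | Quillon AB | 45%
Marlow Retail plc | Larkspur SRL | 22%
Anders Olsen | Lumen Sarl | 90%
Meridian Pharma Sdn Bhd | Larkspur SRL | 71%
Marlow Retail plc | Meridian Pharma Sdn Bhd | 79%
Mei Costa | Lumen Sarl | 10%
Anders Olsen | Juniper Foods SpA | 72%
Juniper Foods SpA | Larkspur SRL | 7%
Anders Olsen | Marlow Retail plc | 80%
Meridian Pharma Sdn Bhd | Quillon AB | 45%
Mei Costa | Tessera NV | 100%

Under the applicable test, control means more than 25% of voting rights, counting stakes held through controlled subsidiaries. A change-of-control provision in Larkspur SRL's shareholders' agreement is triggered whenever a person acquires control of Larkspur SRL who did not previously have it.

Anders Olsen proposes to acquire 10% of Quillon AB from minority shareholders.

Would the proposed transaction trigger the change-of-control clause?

The purchase changes only Anders's holdings, so Anders is the only person who could newly come to control Larkspur.
Anders holds 80% of Marlow, so Anders controls Marlow.
Marlow holds 79% of Meridian, so Anders controls Meridian.
Anders holds 72% of Juniper, so Anders controls Juniper.
Juniper and Meridian and Marlow together hold 7% + 71% + 22% = 100% of Larkspur, so Anders controls Larkspur.
So Anders already controls Larkspur before the transaction.
After the purchase, Anders holds 10% of Quillon directly.
Anders controlled Larkspur already, so this is not a new person acquiring control; every other person's position is unchanged or reduced.
No new person acquires control, so the clause is not triggered.

No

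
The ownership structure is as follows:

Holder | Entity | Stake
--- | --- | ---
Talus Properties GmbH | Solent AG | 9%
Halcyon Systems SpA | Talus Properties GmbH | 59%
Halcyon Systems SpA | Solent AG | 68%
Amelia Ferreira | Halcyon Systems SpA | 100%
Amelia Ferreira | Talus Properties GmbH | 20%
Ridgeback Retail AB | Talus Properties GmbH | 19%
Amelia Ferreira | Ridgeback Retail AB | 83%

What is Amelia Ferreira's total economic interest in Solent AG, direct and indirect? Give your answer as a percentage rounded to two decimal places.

76.53%

Amelia reaches Solent along 4 paths.
Via Halcyon: 100% × 68% = 68%.
Via Talus: 20% × 9% = 1.8%.
Via Halcyon → Talus: 100% × 59% × 9% = 5.31%.
Via Ridgeback → Talus: 83% × 19% × 9% = 1.4193%.
Total: 68% + 1.8% + 5.31% + 1.4193% = 76.5293%.
Rounded: 76.53%.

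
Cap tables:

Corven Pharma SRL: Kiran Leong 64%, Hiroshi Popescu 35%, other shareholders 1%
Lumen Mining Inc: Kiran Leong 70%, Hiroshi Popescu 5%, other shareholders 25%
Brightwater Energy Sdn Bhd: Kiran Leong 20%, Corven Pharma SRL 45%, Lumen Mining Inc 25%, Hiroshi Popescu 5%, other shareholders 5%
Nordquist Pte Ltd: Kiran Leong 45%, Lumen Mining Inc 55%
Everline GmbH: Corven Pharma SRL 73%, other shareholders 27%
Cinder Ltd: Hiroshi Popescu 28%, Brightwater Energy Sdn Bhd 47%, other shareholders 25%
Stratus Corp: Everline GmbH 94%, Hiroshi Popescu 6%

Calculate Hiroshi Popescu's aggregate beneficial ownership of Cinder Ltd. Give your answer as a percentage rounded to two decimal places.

38.34%

Hiroshi reaches Cinder along 4 paths.
Direct stake: 28% = 28%.
Via Corven → Brightwater: 35% × 45% × 47% = 7.4025%.
Via Lumen → Brightwater: 5% × 25% × 47% = 0.5875%.
Via Brightwater: 5% × 47% = 2.35%.
Total: 28% + 7.4025% + 0.5875% + 2.35% = 38.34%.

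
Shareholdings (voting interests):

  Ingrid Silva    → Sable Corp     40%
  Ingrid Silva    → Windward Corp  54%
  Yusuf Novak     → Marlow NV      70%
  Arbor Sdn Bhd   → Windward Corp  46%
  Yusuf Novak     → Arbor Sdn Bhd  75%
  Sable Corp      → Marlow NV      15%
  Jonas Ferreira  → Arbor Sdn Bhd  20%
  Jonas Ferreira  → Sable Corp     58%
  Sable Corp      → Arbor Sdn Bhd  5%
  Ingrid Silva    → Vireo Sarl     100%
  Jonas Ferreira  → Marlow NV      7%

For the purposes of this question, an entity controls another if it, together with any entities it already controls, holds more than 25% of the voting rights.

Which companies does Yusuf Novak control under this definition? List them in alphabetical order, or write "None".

Arbor Sdn Bhd, Marlow NV, Windward Corp

Yusuf holds 70% of Marlow, so Yusuf controls Marlow.
Yusuf holds 75% of Arbor, so Yusuf controls Arbor.
Arbor holds 46% of Windward, so Yusuf controls Windward.
No other company's threshold is met.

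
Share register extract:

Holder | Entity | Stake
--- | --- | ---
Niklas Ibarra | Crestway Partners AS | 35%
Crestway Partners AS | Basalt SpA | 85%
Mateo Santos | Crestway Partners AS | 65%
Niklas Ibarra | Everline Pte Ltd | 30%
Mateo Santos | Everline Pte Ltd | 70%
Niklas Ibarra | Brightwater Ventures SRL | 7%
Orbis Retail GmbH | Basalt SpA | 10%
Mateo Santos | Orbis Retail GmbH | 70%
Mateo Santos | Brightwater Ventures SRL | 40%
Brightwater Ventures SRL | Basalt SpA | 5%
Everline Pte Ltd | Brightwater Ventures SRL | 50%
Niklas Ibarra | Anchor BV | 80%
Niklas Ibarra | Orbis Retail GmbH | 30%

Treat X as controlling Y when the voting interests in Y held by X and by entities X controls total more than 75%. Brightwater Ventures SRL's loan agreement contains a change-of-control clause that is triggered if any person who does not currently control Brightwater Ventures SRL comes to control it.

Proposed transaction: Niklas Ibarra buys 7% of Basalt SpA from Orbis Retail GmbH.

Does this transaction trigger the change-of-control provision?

The purchase adds only to Niklas's holdings (Orbis's stake shrinks), so Niklas is the only person who could newly come to control Brightwater.
Niklas holds 80% of Anchor, so Niklas controls Anchor.
In Brightwater, Niklas's side holds only 7%, not > 75%.
So before the transaction, Niklas does not control Brightwater.
After the purchase, Niklas holds 7% of Basalt directly, and Orbis's stake falls to 3%.
Niklas's side now holds 7% of Basalt, not > 75%, so Niklas still does not control Basalt.
After the transaction, Niklas's side holds 7% of Brightwater, not > 75%, so Niklas still does not control Brightwater.
No new person acquires control, so the clause is not triggered.

No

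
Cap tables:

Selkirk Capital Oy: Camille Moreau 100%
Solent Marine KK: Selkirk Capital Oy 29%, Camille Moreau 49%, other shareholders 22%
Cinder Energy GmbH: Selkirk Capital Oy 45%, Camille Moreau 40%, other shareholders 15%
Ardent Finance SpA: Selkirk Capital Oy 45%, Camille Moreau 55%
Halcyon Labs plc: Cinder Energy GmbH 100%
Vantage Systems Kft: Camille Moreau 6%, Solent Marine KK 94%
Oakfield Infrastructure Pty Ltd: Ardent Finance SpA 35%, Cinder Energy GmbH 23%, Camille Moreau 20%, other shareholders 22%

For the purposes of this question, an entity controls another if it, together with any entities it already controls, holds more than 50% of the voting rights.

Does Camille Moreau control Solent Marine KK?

Camille holds 100% of Selkirk, so Camille controls Selkirk.
Selkirk and Camille together hold 29% + 49% = 78% of Solent, so Camille controls Solent.

Yes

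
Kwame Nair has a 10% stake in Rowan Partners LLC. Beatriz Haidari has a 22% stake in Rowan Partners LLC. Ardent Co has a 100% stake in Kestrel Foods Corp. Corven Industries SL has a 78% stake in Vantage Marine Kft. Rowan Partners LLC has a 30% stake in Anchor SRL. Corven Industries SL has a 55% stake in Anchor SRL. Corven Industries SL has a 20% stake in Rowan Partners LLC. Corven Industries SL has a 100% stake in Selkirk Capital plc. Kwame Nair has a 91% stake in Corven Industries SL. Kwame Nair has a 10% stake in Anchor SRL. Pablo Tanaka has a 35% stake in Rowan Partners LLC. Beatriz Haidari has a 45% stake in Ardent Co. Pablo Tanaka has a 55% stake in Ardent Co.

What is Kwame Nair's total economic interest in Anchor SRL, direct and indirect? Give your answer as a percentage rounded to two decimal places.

68.51%

Kwame reaches Anchor along 4 paths.
Via Corven → Rowan: 91% × 20% × 30% = 5.46%.
Via Rowan: 10% × 30% = 3%.
Direct stake: 10% = 10%.
Via Corven: 91% × 55% = 50.05%.
Total: 5.46% + 3% + 10% + 50.05% = 68.51%.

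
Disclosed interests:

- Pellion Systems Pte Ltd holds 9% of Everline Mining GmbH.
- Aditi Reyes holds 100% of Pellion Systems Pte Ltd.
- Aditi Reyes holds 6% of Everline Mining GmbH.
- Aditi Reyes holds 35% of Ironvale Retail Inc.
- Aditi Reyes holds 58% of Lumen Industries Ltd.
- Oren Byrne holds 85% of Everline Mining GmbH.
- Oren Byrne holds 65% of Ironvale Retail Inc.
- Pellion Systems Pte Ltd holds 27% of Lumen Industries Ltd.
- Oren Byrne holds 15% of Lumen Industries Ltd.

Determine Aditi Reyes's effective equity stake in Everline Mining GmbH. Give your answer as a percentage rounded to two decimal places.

15.00%

Aditi reaches Everline along 2 paths.
Via Pellion: 100% × 9% = 9%.
Direct stake: 6% = 6%.
Total: 9% + 6% = 15%.
Rounded: 15.00%.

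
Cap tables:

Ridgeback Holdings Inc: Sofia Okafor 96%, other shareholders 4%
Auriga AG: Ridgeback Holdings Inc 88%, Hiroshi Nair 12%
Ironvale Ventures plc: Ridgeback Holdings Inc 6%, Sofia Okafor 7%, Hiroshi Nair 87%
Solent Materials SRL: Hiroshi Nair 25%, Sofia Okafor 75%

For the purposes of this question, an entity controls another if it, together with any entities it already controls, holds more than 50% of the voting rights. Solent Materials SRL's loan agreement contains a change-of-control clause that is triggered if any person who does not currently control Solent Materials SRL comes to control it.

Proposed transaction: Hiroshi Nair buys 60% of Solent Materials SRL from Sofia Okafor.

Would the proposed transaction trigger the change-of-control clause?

Yes

The purchase adds only to Hiroshi's holdings (Sofia's stake shrinks), so Hiroshi is the only person who could newly come to control Solent.
Hiroshi holds 87% of Ironvale, so Hiroshi controls Ironvale.
In Solent, Hiroshi's side holds only 25%, not > 50%.
So before the transaction, Hiroshi does not control Solent.
After the purchase, Hiroshi's direct stake in Solent rises to 25% + 60% = 85%, and Sofia's stake falls to 15%.
Hiroshi holds 85% of Solent, so Hiroshi controls Solent.
Hiroshi did not control Solent before and does after, so the clause is triggered.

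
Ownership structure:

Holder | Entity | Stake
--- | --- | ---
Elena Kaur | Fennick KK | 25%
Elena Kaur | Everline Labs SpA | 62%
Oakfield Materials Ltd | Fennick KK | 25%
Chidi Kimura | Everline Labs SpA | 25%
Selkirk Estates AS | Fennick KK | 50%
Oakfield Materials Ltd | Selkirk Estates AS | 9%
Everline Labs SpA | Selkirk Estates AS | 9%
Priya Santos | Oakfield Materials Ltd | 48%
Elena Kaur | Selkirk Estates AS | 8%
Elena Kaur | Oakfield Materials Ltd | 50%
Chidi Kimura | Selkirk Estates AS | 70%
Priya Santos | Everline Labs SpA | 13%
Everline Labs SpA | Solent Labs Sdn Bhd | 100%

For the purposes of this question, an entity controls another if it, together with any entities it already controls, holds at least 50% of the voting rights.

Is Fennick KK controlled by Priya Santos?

Priya's largest direct stake is 48% in Oakfield, which does not meet the threshold, so Priya controls no company.
Neither Priya nor any entity Priya controls holds any voting interest in Fennick.
So Priya does not control Fennick.

No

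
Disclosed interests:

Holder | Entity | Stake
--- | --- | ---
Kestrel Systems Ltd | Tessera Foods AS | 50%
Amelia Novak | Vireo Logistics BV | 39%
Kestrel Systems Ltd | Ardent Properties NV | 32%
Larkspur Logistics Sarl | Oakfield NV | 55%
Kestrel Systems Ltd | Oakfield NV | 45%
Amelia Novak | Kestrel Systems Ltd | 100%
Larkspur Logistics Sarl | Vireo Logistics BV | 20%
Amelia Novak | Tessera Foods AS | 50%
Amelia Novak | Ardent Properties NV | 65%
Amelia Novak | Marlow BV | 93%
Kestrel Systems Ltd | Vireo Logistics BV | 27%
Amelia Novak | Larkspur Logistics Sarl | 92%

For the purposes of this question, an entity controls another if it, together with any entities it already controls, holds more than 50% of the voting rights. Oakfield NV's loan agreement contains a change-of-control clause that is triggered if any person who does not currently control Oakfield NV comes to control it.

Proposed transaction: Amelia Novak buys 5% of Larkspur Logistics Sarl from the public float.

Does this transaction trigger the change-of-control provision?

No

The purchase changes only Amelia's holdings, so Amelia is the only person who could newly come to control Oakfield.
Amelia holds 92% of Larkspur, so Amelia controls Larkspur.
Amelia holds 100% of Kestrel, so Amelia controls Kestrel.
Larkspur and Kestrel together hold 55% + 45% = 100% of Oakfield, so Amelia controls Oakfield.
So Amelia already controls Oakfield before the transaction.
After the purchase, Amelia's direct stake in Larkspur rises to 92% + 5% = 97%.
Amelia controlled Oakfield already, so this is not a new person acquiring control; every other person's position is unchanged or reduced.
No new person acquires control, so the clause is not triggered.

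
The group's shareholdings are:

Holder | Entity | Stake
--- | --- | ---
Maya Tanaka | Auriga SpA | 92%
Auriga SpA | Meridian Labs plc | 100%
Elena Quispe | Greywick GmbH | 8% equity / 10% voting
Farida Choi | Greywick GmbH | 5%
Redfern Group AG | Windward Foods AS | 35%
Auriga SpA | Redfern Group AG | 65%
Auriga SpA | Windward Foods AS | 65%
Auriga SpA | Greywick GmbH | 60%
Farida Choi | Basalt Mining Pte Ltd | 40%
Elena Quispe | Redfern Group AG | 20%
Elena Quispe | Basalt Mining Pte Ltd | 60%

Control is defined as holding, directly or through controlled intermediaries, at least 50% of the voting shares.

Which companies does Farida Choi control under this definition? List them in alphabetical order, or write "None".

Farida's largest direct stake is 40% in Basalt, which does not meet the threshold.

None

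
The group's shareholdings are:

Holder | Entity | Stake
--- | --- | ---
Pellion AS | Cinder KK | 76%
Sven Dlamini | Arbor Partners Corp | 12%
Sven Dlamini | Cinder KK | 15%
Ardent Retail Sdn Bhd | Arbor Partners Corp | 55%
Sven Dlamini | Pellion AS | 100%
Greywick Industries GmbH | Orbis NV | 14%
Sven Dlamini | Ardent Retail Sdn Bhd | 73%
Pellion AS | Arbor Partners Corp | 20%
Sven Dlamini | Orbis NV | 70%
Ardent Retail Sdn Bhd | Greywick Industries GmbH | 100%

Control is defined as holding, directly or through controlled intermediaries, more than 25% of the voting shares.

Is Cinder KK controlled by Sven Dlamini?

Sven holds 100% of Pellion, so Sven controls Pellion.
Pellion and Sven together hold 76% + 15% = 91% of Cinder, so Sven controls Cinder.

Yes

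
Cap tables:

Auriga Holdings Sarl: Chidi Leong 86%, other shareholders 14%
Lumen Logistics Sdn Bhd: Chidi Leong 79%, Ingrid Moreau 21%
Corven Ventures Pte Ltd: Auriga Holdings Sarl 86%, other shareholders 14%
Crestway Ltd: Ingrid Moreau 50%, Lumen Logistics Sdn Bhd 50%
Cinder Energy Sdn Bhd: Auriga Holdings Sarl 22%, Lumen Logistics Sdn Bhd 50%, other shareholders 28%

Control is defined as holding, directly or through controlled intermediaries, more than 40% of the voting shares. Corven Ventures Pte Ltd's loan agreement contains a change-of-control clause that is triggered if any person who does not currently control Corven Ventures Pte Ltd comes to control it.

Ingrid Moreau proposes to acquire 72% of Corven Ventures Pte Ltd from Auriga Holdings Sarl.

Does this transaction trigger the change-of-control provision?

Yes

The purchase adds only to Ingrid's holdings (Auriga's stake shrinks), so Ingrid is the only person who could newly come to control Corven.
Ingrid holds 50% of Crestway, so Ingrid controls Crestway.
Neither Ingrid nor any entity Ingrid controls holds any voting interest in Corven.
So before the transaction, Ingrid does not control Corven.
After the purchase, Ingrid holds 72% of Corven directly, and Auriga's stake falls to 14%.
Ingrid holds 72% of Corven, so Ingrid controls Corven.
Ingrid did not control Corven before and does after, so the clause is triggered.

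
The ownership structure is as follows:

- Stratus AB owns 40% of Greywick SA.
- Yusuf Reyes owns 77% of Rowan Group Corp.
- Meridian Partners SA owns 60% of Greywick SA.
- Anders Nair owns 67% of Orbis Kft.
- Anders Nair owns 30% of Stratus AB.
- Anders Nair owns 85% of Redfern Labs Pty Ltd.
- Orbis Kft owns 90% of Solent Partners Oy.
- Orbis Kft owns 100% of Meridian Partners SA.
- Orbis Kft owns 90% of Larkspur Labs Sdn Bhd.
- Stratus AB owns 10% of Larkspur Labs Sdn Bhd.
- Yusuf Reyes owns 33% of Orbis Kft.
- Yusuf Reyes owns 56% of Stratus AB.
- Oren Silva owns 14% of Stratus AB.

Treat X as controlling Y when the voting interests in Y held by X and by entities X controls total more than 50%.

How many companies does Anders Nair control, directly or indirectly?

Anders holds 67% of Orbis, so Anders controls Orbis.
Orbis holds 90% of Larkspur, so Anders controls Larkspur.
Orbis holds 100% of Meridian, so Anders controls Meridian.
Anders holds 85% of Redfern, so Anders controls Redfern.
Meridian holds 60% of Greywick, so Anders controls Greywick.
Orbis holds 90% of Solent, so Anders controls Solent.
No other company's threshold is met.
Anders controls 6 companies.

6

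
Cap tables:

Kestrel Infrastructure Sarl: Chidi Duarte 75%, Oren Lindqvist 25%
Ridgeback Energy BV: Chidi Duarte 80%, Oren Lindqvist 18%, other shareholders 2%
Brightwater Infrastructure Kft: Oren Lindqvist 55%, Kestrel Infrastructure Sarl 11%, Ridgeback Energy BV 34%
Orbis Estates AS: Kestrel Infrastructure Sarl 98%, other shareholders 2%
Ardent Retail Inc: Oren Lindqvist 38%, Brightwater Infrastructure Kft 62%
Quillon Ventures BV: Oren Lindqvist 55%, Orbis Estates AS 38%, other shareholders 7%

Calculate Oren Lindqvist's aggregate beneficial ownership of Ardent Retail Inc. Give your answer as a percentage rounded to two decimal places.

77.60%

Oren reaches Ardent along 4 paths.
Direct stake: 38% = 38%.
Via Brightwater: 55% × 62% = 34.1%.
Via Kestrel → Brightwater: 25% × 11% × 62% = 1.705%.
Via Ridgeback → Brightwater: 18% × 34% × 62% = 3.7944%.
Total: 38% + 34.1% + 1.705% + 3.7944% = 77.5994%.
Rounded: 77.60%.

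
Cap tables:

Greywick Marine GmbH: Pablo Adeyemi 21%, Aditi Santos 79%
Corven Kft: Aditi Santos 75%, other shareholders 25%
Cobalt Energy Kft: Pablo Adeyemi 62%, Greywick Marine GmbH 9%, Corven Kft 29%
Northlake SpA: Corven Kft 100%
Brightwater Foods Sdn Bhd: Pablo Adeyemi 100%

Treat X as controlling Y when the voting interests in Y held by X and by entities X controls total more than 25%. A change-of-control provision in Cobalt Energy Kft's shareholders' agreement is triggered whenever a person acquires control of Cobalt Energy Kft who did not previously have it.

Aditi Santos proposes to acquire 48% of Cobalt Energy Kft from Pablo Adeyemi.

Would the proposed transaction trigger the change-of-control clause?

The purchase adds only to Aditi's holdings (Pablo's stake shrinks), so Aditi is the only person who could newly come to control Cobalt.
Aditi holds 79% of Greywick, so Aditi controls Greywick.
Aditi holds 75% of Corven, so Aditi controls Corven.
Greywick and Corven together hold 9% + 29% = 38% of Cobalt, so Aditi controls Cobalt.
So Aditi already controls Cobalt before the transaction.
After the purchase, Aditi holds 48% of Cobalt directly, and Pablo's stake falls to 14%.
Aditi controlled Cobalt already, so this is not a new person acquiring control; every other person's position is unchanged or reduced.
No new person acquires control, so the clause is not triggered.

No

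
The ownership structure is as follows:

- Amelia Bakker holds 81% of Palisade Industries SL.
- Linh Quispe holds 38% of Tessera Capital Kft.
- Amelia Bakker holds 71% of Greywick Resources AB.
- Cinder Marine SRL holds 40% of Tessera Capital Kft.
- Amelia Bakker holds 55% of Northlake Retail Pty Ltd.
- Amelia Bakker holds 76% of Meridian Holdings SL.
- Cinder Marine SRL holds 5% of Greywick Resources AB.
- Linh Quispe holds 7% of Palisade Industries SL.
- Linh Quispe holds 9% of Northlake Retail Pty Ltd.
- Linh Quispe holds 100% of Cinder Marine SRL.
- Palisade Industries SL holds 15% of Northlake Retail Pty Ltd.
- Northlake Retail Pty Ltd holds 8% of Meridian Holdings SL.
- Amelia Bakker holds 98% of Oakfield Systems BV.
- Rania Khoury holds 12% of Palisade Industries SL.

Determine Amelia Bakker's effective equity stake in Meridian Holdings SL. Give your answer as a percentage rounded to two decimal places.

81.37%

Amelia reaches Meridian along 3 paths.
Via Palisade → Northlake: 81% × 15% × 8% = 0.972%.
Via Northlake: 55% × 8% = 4.4%.
Direct stake: 76% = 76%.
Total: 0.972% + 4.4% + 76% = 81.372%.
Rounded: 81.37%.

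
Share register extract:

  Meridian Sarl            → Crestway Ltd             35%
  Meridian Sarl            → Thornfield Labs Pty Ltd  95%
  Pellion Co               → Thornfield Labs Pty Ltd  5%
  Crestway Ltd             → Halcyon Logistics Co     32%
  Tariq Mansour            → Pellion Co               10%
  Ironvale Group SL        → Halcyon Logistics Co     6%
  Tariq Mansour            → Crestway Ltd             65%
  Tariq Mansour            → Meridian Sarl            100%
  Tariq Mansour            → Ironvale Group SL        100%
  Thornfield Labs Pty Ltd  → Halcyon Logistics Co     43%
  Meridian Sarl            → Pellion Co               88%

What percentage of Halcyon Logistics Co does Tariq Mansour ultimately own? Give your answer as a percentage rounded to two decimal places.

80.96%

Tariq reaches Halcyon along 6 paths.
Via Pellion → Thornfield: 10% × 5% × 43% = 0.215%.
Via Meridian → Pellion → Thornfield: 100% × 88% × 5% × 43% = 1.892%.
Via Meridian → Thornfield: 100% × 95% × 43% = 40.85%.
Via Ironvale: 100% × 6% = 6%.
Via Meridian → Crestway: 100% × 35% × 32% = 11.2%.
Via Crestway: 65% × 32% = 20.8%.
Total: 0.215% + 1.892% + 40.85% + 6% + 11.2% + 20.8% = 80.957%.
Rounded: 80.96%.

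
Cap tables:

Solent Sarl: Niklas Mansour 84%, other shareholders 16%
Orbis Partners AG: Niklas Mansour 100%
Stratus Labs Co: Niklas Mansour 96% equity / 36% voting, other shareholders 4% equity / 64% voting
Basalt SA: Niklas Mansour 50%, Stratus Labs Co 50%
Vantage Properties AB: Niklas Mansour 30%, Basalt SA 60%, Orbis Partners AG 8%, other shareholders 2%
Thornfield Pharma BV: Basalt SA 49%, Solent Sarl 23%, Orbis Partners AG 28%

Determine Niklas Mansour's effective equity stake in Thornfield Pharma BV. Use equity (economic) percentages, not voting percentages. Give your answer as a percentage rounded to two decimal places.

Niklas reaches Thornfield along 4 paths.
Via Basalt: 50% × 49% = 24.5%.
Via Stratus → Basalt: 96% × 50% × 49% = 23.52%.
Via Solent: 84% × 23% = 19.32%.
Via Orbis: 100% × 28% = 28%.
Total: 24.5% + 23.52% + 19.32% + 28% = 95.34%.

95.34%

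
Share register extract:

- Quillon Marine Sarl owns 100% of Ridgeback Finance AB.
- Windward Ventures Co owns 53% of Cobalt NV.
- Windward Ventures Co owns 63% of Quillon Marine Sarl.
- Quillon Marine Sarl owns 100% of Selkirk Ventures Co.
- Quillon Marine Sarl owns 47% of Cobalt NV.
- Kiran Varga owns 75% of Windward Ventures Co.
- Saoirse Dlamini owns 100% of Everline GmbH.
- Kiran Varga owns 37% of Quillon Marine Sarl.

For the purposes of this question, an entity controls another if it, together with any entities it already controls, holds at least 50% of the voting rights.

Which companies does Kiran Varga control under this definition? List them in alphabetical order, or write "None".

Cobalt NV, Quillon Marine Sarl, Ridgeback Finance AB, Selkirk Ventures Co, Windward Ventures Co

Kiran holds 75% of Windward, so Kiran controls Windward.
Kiran and Windward together hold 37% + 63% = 100% of Quillon, so Kiran controls Quillon.
Windward and Quillon together hold 53% + 47% = 100% of Cobalt, so Kiran controls Cobalt.
Quillon holds 100% of Ridgeback, so Kiran controls Ridgeback.
Quillon holds 100% of Selkirk, so Kiran controls Selkirk.
No other company's threshold is met.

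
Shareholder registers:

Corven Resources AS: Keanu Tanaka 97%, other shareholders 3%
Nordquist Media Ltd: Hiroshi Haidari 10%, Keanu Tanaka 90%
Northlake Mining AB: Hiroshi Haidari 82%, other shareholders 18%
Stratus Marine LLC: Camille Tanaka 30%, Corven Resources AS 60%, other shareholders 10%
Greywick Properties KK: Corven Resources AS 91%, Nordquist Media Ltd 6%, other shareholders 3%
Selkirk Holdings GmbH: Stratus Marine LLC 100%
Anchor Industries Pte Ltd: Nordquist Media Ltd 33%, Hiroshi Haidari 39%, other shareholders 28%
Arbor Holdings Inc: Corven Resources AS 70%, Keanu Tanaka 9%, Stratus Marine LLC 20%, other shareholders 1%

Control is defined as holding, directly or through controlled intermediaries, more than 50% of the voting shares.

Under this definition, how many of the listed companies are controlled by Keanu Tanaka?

Keanu holds 97% of Corven, so Keanu controls Corven.
Keanu holds 90% of Nordquist, so Keanu controls Nordquist.
Corven holds 60% of Stratus, so Keanu controls Stratus.
Corven and Nordquist together hold 91% + 6% = 97% of Greywick, so Keanu controls Greywick.
Stratus holds 100% of Selkirk, so Keanu controls Selkirk.
Corven and Keanu and Stratus together hold 70% + 9% + 20% = 99% of Arbor, so Keanu controls Arbor.
No other company's threshold is met.
Keanu controls 6 companies.

6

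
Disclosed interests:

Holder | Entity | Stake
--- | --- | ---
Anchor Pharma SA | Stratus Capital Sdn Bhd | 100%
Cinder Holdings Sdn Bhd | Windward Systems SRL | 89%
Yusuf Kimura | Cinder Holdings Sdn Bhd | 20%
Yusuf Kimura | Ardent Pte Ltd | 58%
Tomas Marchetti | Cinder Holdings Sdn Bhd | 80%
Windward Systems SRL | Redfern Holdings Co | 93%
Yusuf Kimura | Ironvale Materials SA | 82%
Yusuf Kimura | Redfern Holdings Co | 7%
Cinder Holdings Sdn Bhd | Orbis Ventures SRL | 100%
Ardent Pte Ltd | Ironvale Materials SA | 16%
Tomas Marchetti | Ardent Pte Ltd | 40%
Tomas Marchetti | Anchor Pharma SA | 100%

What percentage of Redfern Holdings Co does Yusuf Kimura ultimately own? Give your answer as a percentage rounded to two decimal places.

23.55%

Yusuf reaches Redfern along 2 paths.
Direct stake: 7% = 7%.
Via Cinder → Windward: 20% × 89% × 93% = 16.554%.
Total: 7% + 16.554% = 23.554%.
Rounded: 23.55%.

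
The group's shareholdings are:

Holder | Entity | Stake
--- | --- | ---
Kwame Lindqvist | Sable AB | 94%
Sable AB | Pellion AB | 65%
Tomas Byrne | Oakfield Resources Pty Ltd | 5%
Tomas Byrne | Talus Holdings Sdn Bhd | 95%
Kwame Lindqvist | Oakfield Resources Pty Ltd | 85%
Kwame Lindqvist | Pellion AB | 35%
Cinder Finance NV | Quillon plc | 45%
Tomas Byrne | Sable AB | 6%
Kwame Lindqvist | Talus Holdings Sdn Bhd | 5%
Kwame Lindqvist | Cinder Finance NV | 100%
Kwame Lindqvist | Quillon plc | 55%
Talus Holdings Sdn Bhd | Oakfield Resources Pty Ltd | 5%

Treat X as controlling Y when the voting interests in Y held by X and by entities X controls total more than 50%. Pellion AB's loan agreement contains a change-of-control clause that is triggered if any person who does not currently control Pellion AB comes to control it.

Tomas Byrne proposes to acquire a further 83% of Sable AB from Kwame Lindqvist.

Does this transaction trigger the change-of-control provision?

Yes

The purchase adds only to Tomas's holdings (Kwame's stake shrinks), so Tomas is the only person who could newly come to control Pellion.
Tomas holds 95% of Talus, so Tomas controls Talus.
Neither Tomas nor any entity Tomas controls holds any voting interest in Pellion.
So before the transaction, Tomas does not control Pellion.
After the purchase, Tomas's direct stake in Sable rises to 6% + 83% = 89%, and Kwame's stake falls to 11%.
Tomas holds 89% of Sable, so Tomas controls Sable.
Sable holds 65% of Pellion, so Tomas controls Pellion.
Tomas did not control Pellion before and does after, so the clause is triggered.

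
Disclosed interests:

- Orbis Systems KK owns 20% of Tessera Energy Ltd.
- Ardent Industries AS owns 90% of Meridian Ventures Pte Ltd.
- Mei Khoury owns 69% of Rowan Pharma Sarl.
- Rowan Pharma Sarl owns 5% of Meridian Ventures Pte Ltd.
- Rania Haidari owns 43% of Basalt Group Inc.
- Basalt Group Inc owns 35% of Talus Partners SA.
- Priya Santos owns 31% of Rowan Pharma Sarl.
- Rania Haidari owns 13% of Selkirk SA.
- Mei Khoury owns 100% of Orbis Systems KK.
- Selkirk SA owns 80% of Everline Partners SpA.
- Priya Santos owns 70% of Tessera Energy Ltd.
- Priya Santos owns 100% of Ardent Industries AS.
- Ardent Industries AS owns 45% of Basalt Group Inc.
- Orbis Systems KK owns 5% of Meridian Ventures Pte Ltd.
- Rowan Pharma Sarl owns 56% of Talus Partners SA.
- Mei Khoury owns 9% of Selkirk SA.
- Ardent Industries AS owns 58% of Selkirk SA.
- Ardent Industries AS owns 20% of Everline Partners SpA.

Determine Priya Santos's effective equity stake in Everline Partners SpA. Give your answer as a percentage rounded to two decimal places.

Priya reaches Everline along 2 paths.
Via Ardent → Selkirk: 100% × 58% × 80% = 46.4%.
Via Ardent: 100% × 20% = 20%.
Total: 46.4% + 20% = 66.4%.
Rounded: 66.40%.

66.40%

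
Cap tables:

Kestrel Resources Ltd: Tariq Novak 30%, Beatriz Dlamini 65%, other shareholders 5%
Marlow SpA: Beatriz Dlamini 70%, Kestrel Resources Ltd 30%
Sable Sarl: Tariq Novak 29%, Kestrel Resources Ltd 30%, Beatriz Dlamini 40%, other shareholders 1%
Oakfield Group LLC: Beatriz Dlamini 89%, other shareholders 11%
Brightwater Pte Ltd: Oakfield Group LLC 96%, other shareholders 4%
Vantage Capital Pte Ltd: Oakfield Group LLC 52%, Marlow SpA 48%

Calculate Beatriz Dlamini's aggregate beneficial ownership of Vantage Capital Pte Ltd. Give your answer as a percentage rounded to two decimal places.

89.24%

Beatriz reaches Vantage along 3 paths.
Via Oakfield: 89% × 52% = 46.28%.
Via Marlow: 70% × 48% = 33.6%.
Via Kestrel → Marlow: 65% × 30% × 48% = 9.36%.
Total: 46.28% + 33.6% + 9.36% = 89.24%.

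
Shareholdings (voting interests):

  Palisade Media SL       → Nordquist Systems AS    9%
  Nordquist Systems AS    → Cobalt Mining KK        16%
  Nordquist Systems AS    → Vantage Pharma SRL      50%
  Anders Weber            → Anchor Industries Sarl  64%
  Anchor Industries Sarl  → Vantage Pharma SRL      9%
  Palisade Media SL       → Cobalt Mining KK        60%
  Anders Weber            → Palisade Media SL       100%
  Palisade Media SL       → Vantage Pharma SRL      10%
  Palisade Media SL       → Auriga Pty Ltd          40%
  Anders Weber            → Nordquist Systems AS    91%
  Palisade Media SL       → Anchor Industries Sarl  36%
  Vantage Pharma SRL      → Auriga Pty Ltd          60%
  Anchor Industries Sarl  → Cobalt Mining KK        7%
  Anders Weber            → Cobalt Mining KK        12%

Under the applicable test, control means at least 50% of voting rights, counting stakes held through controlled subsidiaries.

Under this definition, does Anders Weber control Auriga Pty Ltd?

Anders holds 100% of Palisade, so Anders controls Palisade.
Palisade and Anders together hold 9% + 91% = 100% of Nordquist, so Anders controls Nordquist.
Palisade and Anders together hold 36% + 64% = 100% of Anchor, so Anders controls Anchor.
Nordquist and Anchor and Palisade together hold 50% + 9% + 10% = 69% of Vantage, so Anders controls Vantage.
Palisade and Vantage together hold 40% + 60% = 100% of Auriga, so Anders controls Auriga.

Yes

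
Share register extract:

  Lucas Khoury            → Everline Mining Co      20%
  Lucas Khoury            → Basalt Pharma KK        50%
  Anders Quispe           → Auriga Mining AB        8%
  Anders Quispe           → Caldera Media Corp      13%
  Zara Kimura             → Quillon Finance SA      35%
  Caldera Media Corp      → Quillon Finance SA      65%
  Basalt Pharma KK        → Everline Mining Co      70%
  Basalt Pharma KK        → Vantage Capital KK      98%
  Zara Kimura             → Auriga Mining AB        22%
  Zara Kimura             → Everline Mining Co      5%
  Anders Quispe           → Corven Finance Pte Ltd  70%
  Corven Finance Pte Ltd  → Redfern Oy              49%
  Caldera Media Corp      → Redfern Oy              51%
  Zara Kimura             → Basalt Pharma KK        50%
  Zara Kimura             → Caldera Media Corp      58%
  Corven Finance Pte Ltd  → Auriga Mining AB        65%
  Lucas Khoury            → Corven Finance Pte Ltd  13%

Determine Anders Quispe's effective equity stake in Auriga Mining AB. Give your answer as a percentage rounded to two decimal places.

Anders reaches Auriga along 2 paths.
Via Corven: 70% × 65% = 45.5%.
Direct stake: 8% = 8%.
Total: 45.5% + 8% = 53.5%.
Rounded: 53.50%.

53.50%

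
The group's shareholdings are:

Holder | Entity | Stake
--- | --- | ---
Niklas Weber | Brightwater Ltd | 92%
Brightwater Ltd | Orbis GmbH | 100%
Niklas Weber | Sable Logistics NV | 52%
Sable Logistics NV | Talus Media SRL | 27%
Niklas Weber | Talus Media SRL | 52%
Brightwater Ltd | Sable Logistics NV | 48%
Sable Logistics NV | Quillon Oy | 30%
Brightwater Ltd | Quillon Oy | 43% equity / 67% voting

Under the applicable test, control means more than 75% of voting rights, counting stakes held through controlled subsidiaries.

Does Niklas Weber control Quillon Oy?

Niklas holds 92% of Brightwater, so Niklas controls Brightwater.
Brightwater and Niklas together hold 48% + 52% = 100% of Sable, so Niklas controls Sable.
Brightwater and Sable together hold 67% + 30% = 97% of Quillon, so Niklas controls Quillon.

Yes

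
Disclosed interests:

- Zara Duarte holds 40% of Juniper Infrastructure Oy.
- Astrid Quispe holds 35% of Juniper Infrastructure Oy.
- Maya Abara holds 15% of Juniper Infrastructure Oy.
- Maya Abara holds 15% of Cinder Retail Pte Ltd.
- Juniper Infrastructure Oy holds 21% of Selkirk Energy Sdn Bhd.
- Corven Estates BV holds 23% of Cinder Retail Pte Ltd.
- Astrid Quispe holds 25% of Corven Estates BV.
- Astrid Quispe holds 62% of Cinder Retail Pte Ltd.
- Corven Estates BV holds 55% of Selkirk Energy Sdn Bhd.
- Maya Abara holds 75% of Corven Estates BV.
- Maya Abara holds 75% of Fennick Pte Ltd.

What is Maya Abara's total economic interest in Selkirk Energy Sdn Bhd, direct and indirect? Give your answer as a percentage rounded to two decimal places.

Maya reaches Selkirk along 2 paths.
Via Juniper: 15% × 21% = 3.15%.
Via Corven: 75% × 55% = 41.25%.
Total: 3.15% + 41.25% = 44.4%.
Rounded: 44.40%.

44.40%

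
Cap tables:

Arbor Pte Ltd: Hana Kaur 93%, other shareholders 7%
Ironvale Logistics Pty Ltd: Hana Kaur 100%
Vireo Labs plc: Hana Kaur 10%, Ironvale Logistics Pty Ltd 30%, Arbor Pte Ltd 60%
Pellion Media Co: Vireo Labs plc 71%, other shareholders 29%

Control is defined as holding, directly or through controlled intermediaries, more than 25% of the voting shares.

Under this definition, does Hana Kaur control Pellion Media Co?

Hana holds 93% of Arbor, so Hana controls Arbor.
Hana holds 100% of Ironvale, so Hana controls Ironvale.
Hana and Ironvale and Arbor together hold 10% + 30% + 60% = 100% of Vireo, so Hana controls Vireo.
Vireo holds 71% of Pellion, so Hana controls Pellion.

Yes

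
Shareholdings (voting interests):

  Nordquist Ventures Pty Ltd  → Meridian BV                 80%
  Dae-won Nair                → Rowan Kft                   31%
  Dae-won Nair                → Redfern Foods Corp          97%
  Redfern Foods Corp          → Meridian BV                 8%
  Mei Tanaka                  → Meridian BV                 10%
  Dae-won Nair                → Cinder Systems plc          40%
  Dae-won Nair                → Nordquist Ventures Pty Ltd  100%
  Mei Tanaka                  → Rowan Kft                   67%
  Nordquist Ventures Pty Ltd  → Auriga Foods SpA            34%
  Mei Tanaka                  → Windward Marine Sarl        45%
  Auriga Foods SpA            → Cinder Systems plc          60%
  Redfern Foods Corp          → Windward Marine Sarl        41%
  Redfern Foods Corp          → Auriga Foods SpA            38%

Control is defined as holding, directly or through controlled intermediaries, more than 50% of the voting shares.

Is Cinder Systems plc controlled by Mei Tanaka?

No

Mei holds 67% of Rowan, so Mei controls Rowan.
Neither Mei nor any entity Mei controls holds any voting interest in Cinder.
So Mei does not control Cinder.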